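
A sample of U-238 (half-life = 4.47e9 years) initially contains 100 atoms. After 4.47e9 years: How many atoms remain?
N = N₀(1/2)^(t/t½) = 50 atoms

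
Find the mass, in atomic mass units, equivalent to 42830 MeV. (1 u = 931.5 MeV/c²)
m = E/c² = 45.98 u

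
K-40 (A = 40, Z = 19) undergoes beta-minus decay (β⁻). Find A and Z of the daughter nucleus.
Daughter: A = 40, Z = 20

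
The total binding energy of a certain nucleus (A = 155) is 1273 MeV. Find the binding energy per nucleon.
B.E./A = 1273/155 = 8.213 MeV/nucleon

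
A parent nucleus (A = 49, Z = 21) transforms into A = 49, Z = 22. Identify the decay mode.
ΔA = 0, ΔZ = +1 ⇒ beta-minus decay (β⁻)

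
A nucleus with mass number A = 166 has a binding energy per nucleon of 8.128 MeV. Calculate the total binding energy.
B.E. = 8.128 × 166 = 1349 MeV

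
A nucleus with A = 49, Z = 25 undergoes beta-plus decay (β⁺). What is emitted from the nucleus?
β⁺: positron (e⁺) + neutrino (νₑ)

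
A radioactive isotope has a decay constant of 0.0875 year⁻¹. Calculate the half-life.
t½ = ln(2)/λ = 7.922 years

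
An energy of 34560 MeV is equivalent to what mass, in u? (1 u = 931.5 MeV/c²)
m = E/c² = 37.1 u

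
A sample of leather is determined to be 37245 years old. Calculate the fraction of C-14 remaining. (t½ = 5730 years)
N/N₀ = (1/2)^(t/t½) = 0.01105 = 1.1%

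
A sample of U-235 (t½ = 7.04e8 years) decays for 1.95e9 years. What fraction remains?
N/N₀ = (1/2)^(t/t½) = 0.1466 = 14.7%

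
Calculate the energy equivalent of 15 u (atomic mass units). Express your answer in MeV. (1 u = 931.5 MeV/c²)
E = mc² = 13970 MeV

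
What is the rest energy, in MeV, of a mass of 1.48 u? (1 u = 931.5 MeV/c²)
E = mc² = 1379 MeV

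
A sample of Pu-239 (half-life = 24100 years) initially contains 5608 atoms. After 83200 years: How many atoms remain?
N = N₀(1/2)^(t/t½) = 512.4 atoms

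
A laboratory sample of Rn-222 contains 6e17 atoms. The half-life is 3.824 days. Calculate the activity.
A = λN = 1.088e17 decays/day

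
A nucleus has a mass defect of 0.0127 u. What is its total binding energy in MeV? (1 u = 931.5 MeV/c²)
B.E. = Δm × 931.5 = 11.83 MeV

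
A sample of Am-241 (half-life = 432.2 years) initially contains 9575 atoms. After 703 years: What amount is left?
N = N₀(1/2)^(t/t½) = 3101 atoms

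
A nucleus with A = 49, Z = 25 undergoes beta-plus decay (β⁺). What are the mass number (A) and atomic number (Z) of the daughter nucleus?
Daughter: A = 49, Z = 24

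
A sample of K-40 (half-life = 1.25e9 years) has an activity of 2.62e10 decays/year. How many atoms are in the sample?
N = A/λ = 4.725e19 atoms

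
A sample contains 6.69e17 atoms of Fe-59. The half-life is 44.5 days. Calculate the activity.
A = λN = 1.042e16 decays/day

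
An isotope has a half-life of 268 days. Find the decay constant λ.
λ = ln(2)/t½ = 0.002586 day⁻¹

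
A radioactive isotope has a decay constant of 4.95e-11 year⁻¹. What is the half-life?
t½ = ln(2)/λ = 1.4e10 years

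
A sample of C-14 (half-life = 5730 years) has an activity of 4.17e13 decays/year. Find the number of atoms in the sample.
N = A/λ = 3.447e17 atoms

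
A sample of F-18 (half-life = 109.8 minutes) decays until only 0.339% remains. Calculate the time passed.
t = t½ × log₂(N₀/N) = 900.9 minutes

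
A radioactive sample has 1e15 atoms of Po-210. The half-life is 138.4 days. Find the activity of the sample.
A = λN = 5.008e12 decays/day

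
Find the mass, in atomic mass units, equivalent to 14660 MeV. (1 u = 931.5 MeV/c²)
m = E/c² = 15.74 u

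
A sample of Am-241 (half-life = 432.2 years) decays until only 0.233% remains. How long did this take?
t = t½ × log₂(N₀/N) = 3780 years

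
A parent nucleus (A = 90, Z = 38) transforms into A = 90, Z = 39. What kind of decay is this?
ΔA = 0, ΔZ = +1 ⇒ beta-minus decay (β⁻)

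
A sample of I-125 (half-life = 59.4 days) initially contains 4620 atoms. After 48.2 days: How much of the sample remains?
N = N₀(1/2)^(t/t½) = 2633 atoms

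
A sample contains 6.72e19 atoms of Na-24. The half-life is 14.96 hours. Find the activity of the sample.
A = λN = 3.114e18 decays/hour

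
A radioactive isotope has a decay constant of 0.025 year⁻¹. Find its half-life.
t½ = ln(2)/λ = 27.73 years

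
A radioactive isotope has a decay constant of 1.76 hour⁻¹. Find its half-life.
t½ = ln(2)/λ = 0.3938 hours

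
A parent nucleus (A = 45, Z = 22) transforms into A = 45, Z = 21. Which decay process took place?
ΔA = 0, ΔZ = -1 ⇒ beta-plus decay (β⁺) or electron capture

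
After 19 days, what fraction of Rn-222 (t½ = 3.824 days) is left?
N/N₀ = (1/2)^(t/t½) = 0.03194 = 3.19%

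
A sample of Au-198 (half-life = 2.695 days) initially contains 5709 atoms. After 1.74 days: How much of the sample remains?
N = N₀(1/2)^(t/t½) = 3649 atoms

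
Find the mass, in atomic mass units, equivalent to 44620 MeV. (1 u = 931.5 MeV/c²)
m = E/c² = 47.9 u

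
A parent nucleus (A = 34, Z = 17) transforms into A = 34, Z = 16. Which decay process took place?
ΔA = 0, ΔZ = -1 ⇒ beta-plus decay (β⁺) or electron capture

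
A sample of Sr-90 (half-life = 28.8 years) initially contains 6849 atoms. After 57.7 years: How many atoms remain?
N = N₀(1/2)^(t/t½) = 1708 atoms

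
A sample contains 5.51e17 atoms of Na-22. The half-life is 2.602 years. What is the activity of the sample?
A = λN = 1.468e17 decays/year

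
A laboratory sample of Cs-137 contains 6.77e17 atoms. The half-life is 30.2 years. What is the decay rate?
A = λN = 1.554e16 decays/year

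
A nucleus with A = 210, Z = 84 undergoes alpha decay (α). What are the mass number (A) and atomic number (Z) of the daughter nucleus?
Daughter: A = 206, Z = 82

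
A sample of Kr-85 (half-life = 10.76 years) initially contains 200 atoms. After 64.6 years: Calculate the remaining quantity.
N = N₀(1/2)^(t/t½) = 3.117 atoms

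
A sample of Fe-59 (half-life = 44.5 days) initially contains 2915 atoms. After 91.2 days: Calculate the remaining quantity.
N = N₀(1/2)^(t/t½) = 704.2 atoms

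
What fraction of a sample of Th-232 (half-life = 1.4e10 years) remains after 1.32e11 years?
N/N₀ = (1/2)^(t/t½) = 0.001451 = 0.145%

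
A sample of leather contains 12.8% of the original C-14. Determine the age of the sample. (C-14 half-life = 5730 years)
Age = t½ × log₂(1/ratio) = 16990 years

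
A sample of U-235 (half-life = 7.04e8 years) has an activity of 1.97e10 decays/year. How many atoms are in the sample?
N = A/λ = 2.001e19 atoms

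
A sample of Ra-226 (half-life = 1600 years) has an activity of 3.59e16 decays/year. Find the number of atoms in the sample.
N = A/λ = 8.287e19 atoms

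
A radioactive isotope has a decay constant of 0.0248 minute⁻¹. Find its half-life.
t½ = ln(2)/λ = 27.95 minutes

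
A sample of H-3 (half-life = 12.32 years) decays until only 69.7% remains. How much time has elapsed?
t = t½ × log₂(N₀/N) = 6.416 years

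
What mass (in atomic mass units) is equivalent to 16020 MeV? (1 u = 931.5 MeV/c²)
m = E/c² = 17.2 u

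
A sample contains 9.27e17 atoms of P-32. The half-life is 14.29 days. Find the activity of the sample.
A = λN = 4.496e16 decays/day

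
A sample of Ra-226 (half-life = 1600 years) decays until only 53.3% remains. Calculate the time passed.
t = t½ × log₂(N₀/N) = 1452 years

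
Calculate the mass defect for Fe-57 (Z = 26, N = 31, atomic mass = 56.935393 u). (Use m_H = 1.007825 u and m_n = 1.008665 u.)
Δm = Z·m_H + N·m_n − M = 0.5367 u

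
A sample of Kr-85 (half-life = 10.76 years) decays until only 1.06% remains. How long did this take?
t = t½ × log₂(N₀/N) = 70.58 years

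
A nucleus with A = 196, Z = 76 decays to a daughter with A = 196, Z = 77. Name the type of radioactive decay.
ΔA = 0, ΔZ = +1 ⇒ beta-minus decay (β⁻)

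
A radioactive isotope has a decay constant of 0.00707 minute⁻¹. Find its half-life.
t½ = ln(2)/λ = 98.04 minutes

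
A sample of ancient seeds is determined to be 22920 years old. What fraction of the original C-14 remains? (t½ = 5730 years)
N/N₀ = (1/2)^(t/t½) = 0.0625 = 6.25%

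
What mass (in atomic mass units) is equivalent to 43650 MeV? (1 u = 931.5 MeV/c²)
m = E/c² = 46.86 u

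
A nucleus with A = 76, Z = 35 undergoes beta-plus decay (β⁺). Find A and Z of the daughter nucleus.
Daughter: A = 76, Z = 34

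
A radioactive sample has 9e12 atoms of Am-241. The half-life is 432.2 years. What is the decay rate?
A = λN = 1.443e10 decays/year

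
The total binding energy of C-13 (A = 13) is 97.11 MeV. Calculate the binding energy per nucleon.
B.E./A = 97.11/13 = 7.47 MeV/nucleon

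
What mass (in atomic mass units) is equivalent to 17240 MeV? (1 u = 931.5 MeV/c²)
m = E/c² = 18.51 u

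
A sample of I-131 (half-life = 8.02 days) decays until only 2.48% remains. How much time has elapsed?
t = t½ × log₂(N₀/N) = 42.77 days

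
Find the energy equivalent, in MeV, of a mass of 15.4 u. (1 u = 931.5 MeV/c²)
E = mc² = 14350 MeV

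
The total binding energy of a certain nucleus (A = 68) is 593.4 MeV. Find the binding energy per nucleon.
B.E./A = 593.4/68 = 8.726 MeV/nucleon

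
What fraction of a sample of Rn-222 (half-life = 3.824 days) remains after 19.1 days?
N/N₀ = (1/2)^(t/t½) = 0.03136 = 3.14%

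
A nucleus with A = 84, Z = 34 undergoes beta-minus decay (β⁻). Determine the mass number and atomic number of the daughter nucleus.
Daughter: A = 84, Z = 35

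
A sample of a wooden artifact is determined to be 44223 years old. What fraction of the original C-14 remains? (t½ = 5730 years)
N/N₀ = (1/2)^(t/t½) = 0.00475 = 0.475%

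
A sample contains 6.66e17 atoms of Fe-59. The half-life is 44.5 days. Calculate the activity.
A = λN = 1.037e16 decays/day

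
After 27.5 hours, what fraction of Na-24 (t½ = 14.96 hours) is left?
N/N₀ = (1/2)^(t/t½) = 0.2797 = 28%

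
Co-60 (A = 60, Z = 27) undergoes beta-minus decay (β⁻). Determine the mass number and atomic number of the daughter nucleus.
Daughter: A = 60, Z = 28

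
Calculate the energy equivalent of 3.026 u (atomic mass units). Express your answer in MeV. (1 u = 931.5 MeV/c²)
E = mc² = 2819 MeV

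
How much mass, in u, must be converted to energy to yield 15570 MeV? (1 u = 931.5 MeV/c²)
m = E/c² = 16.71 u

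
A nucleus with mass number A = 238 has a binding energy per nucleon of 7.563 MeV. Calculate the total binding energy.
B.E. = 7.563 × 238 = 1800 MeV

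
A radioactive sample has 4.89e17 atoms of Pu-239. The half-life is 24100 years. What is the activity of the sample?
A = λN = 1.406e13 decays/year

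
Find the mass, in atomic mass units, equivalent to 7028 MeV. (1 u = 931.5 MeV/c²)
m = E/c² = 7.545 u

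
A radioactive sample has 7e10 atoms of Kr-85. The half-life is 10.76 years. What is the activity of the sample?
A = λN = 4.509e9 decays/year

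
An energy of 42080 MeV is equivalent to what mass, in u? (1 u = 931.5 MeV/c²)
m = E/c² = 45.17 u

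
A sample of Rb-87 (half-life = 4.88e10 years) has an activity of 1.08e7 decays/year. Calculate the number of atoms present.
N = A/λ = 7.604e17 atoms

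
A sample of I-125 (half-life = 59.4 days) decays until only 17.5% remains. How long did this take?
t = t½ × log₂(N₀/N) = 149.4 days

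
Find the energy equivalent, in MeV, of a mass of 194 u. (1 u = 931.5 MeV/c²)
E = mc² = 1.807e5 MeV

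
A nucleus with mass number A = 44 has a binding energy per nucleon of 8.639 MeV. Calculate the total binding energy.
B.E. = 8.639 × 44 = 380.1 MeV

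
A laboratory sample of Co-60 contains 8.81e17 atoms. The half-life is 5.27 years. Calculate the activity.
A = λN = 1.159e17 decays/year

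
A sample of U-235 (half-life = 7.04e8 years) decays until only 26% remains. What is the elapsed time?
t = t½ × log₂(N₀/N) = 1.368e9 years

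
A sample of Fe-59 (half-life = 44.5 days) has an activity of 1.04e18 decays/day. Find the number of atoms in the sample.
N = A/λ = 6.677e19 atoms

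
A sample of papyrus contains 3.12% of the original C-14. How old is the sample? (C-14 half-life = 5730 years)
Age = t½ × log₂(1/ratio) = 28660 years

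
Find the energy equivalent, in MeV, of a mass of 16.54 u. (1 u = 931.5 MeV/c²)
E = mc² = 15410 MeV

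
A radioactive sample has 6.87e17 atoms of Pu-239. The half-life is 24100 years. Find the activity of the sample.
A = λN = 1.976e13 decays/year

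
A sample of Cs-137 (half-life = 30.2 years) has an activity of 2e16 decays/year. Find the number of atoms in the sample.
N = A/λ = 8.714e17 atoms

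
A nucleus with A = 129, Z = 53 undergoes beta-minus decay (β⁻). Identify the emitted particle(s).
β⁻: electron (e⁻) + antineutrino (ν̄ₑ)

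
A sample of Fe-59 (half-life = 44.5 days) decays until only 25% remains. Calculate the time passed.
t = t½ × log₂(N₀/N) = 89 days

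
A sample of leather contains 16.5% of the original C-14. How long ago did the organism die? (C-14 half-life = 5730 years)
Age = t½ × log₂(1/ratio) = 14890 years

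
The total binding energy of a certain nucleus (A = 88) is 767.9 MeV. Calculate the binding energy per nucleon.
B.E./A = 767.9/88 = 8.726 MeV/nucleon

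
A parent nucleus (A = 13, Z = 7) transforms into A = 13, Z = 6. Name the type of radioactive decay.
ΔA = 0, ΔZ = -1 ⇒ beta-plus decay (β⁺) or electron capture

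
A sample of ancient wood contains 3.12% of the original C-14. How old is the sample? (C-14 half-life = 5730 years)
Age = t½ × log₂(1/ratio) = 28660 years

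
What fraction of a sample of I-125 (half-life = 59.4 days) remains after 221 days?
N/N₀ = (1/2)^(t/t½) = 0.07586 = 7.59%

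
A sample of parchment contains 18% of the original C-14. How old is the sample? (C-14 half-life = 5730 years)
Age = t½ × log₂(1/ratio) = 14180 years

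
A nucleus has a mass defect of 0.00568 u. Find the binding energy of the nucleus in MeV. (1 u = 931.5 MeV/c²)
B.E. = Δm × 931.5 = 5.291 MeV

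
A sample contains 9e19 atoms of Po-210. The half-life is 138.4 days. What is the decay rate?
A = λN = 4.507e17 decays/day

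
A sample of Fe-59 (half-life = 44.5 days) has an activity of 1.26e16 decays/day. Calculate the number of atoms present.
N = A/λ = 8.089e17 atoms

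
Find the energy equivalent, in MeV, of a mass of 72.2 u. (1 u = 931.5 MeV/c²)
E = mc² = 67250 MeV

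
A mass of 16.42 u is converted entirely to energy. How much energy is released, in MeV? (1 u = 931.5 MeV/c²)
E = mc² = 15300 MeV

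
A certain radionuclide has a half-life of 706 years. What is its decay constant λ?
λ = ln(2)/t½ = 9.818e-4 year⁻¹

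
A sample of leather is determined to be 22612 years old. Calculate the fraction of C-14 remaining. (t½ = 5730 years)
N/N₀ = (1/2)^(t/t½) = 0.06487 = 6.49%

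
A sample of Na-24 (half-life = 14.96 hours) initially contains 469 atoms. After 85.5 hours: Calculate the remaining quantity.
N = N₀(1/2)^(t/t½) = 8.927 atoms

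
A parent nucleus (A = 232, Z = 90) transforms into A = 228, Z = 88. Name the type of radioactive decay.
ΔA = -4, ΔZ = -2 ⇒ alpha decay (α)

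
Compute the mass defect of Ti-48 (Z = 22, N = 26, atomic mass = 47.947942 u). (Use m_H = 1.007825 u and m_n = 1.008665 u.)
Δm = Z·m_H + N·m_n − M = 0.4495 u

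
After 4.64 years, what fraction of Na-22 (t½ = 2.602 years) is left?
N/N₀ = (1/2)^(t/t½) = 0.2905 = 29.1%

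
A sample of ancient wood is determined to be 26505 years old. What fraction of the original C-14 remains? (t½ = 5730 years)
N/N₀ = (1/2)^(t/t½) = 0.04051 = 4.05%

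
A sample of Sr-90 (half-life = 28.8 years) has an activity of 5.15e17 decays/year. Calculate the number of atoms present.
N = A/λ = 2.14e19 atoms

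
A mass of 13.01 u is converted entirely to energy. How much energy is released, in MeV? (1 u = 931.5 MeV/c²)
E = mc² = 12120 MeV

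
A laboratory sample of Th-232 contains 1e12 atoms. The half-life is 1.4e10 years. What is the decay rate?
A = λN = 49.51 decays/year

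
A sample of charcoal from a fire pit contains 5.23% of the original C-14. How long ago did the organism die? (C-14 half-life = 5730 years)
Age = t½ × log₂(1/ratio) = 24390 years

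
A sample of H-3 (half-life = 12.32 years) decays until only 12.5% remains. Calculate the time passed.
t = t½ × log₂(N₀/N) = 36.96 years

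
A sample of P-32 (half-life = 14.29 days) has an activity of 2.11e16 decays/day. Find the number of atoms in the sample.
N = A/λ = 4.35e17 atoms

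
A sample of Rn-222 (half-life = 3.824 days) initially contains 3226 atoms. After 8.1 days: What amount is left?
N = N₀(1/2)^(t/t½) = 743.1 atoms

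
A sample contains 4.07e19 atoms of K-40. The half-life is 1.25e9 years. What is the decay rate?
A = λN = 2.257e10 decays/year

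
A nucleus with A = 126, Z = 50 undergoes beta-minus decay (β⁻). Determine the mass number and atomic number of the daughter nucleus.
Daughter: A = 126, Z = 51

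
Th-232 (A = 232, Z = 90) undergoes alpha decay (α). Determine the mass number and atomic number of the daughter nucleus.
Daughter: A = 228, Z = 88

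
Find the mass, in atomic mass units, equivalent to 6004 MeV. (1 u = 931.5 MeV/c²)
m = E/c² = 6.446 u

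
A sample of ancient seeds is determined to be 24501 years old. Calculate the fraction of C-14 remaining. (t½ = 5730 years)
N/N₀ = (1/2)^(t/t½) = 0.05162 = 5.16%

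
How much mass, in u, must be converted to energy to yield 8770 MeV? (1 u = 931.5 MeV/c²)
m = E/c² = 9.415 u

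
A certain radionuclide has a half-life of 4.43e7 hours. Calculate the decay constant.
λ = ln(2)/t½ = 1.565e-8 hour⁻¹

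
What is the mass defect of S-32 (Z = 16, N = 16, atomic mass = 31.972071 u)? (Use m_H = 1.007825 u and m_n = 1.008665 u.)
Δm = Z·m_H + N·m_n − M = 0.2918 u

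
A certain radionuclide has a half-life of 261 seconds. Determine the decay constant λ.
λ = ln(2)/t½ = 0.002656 second⁻¹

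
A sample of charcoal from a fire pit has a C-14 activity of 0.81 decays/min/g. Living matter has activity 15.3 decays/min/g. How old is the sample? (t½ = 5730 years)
Age = t½ × log₂(A₀/A) = 24290 years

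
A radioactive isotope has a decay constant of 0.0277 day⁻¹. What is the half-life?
t½ = ln(2)/λ = 25.02 days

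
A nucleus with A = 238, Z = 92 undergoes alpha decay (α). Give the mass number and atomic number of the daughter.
Daughter: A = 234, Z = 90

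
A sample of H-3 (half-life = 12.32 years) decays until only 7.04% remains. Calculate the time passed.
t = t½ × log₂(N₀/N) = 47.16 years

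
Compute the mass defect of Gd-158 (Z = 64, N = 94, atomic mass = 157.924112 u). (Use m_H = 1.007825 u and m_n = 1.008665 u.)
Δm = Z·m_H + N·m_n − M = 1.391 u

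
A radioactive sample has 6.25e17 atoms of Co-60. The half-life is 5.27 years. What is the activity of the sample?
A = λN = 8.22e16 decays/year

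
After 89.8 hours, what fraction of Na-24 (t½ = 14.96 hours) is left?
N/N₀ = (1/2)^(t/t½) = 0.0156 = 1.56%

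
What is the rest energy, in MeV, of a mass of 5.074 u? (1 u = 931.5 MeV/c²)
E = mc² = 4726 MeV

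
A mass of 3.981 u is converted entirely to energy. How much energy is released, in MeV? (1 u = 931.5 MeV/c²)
E = mc² = 3708 MeV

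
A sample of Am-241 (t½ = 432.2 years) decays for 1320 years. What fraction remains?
N/N₀ = (1/2)^(t/t½) = 0.1204 = 12%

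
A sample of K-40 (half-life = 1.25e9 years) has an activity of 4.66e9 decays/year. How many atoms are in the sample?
N = A/λ = 8.404e18 atoms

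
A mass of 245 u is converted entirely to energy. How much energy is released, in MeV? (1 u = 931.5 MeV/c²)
E = mc² = 2.282e5 MeV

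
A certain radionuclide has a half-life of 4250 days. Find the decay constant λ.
λ = ln(2)/t½ = 1.631e-4 day⁻¹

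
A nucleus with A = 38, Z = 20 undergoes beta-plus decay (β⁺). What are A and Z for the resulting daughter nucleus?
Daughter: A = 38, Z = 19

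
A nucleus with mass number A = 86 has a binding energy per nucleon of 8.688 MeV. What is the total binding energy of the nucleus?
B.E. = 8.688 × 86 = 747.2 MeV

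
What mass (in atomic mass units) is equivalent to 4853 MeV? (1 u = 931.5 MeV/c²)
m = E/c² = 5.21 u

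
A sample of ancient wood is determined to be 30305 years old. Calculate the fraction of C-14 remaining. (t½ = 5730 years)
N/N₀ = (1/2)^(t/t½) = 0.02558 = 2.56%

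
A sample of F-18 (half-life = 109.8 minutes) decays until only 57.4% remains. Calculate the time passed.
t = t½ × log₂(N₀/N) = 87.94 minutes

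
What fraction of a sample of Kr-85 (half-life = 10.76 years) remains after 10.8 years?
N/N₀ = (1/2)^(t/t½) = 0.4987 = 49.9%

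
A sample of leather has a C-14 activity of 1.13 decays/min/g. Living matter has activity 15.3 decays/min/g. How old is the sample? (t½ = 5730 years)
Age = t½ × log₂(A₀/A) = 21540 years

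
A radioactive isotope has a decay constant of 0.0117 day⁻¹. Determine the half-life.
t½ = ln(2)/λ = 59.24 days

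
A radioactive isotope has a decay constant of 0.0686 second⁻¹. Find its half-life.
t½ = ln(2)/λ = 10.1 seconds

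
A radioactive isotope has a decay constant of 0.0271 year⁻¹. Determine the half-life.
t½ = ln(2)/λ = 25.58 years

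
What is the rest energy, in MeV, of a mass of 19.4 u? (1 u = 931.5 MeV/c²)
E = mc² = 18070 MeV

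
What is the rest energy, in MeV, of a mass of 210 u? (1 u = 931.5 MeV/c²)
E = mc² = 1.956e5 MeV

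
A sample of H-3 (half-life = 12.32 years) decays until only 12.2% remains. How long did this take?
t = t½ × log₂(N₀/N) = 37.39 years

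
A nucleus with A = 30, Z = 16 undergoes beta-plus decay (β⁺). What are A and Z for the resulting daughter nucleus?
Daughter: A = 30, Z = 15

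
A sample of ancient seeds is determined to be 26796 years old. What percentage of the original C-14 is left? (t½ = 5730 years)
N/N₀ = (1/2)^(t/t½) = 0.03911 = 3.91%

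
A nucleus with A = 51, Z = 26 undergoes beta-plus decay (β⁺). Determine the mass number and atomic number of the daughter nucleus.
Daughter: A = 51, Z = 25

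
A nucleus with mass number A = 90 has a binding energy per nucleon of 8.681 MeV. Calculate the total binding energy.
B.E. = 8.681 × 90 = 781.3 MeV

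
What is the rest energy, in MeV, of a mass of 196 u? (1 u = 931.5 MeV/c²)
E = mc² = 1.826e5 MeV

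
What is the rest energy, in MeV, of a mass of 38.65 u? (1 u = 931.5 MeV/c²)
E = mc² = 36000 MeV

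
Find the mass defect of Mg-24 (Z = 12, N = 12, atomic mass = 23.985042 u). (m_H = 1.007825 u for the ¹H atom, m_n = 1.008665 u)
Δm = Z·m_H + N·m_n − M = 0.2128 u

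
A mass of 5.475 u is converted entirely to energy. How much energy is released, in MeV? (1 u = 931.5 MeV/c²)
E = mc² = 5100 MeV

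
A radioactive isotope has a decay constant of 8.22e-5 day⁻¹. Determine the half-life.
t½ = ln(2)/λ = 8432 days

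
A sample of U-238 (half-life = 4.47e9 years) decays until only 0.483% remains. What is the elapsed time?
t = t½ × log₂(N₀/N) = 3.439e10 years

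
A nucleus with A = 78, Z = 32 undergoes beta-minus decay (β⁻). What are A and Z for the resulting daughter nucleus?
Daughter: A = 78, Z = 33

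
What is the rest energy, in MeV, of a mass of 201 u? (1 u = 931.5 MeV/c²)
E = mc² = 1.872e5 MeV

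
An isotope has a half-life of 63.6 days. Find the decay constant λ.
λ = ln(2)/t½ = 0.0109 day⁻¹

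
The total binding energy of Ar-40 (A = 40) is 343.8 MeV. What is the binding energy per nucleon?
B.E./A = 343.8/40 = 8.595 MeV/nucleon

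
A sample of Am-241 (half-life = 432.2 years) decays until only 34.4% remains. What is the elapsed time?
t = t½ × log₂(N₀/N) = 665.4 years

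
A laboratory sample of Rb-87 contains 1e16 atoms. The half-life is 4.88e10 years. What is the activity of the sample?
A = λN = 1.42e5 decays/year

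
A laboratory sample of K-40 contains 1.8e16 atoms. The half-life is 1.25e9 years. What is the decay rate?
A = λN = 9.981e6 decays/year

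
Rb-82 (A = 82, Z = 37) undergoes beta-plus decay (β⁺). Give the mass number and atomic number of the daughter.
Daughter: A = 82, Z = 36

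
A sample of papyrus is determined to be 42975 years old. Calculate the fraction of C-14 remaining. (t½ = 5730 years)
N/N₀ = (1/2)^(t/t½) = 0.005524 = 0.552%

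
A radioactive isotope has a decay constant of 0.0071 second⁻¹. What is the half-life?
t½ = ln(2)/λ = 97.63 seconds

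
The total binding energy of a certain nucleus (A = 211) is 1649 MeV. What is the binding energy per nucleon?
B.E./A = 1649/211 = 7.815 MeV/nucleon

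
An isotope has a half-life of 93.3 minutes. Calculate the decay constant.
λ = ln(2)/t½ = 0.007429 minute⁻¹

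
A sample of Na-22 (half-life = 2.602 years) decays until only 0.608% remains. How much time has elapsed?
t = t½ × log₂(N₀/N) = 19.16 years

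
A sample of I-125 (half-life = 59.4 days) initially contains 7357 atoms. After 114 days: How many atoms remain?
N = N₀(1/2)^(t/t½) = 1945 atoms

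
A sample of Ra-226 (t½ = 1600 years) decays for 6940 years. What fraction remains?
N/N₀ = (1/2)^(t/t½) = 0.04946 = 4.95%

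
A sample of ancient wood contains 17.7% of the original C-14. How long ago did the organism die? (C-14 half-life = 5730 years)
Age = t½ × log₂(1/ratio) = 14310 years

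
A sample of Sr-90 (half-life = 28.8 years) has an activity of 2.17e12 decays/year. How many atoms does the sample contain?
N = A/λ = 9.016e13 atoms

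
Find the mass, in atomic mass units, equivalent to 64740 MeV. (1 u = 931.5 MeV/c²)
m = E/c² = 69.5 u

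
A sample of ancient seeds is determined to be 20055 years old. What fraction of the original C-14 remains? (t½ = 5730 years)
N/N₀ = (1/2)^(t/t½) = 0.08839 = 8.84%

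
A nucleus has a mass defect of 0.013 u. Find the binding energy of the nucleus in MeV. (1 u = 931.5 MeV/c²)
B.E. = Δm × 931.5 = 12.11 MeV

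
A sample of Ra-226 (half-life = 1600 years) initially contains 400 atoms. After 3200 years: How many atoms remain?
N = N₀(1/2)^(t/t½) = 100 atoms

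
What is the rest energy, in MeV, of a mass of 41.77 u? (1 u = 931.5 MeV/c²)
E = mc² = 38910 MeV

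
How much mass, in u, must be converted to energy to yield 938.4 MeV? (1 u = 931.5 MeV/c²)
m = E/c² = 1.007 u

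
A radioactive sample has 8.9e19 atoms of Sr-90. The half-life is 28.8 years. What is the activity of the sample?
A = λN = 2.142e18 decays/year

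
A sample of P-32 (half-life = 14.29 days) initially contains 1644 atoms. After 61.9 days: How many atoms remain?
N = N₀(1/2)^(t/t½) = 81.65 atoms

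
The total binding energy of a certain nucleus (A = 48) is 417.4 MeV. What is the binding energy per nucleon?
B.E./A = 417.4/48 = 8.696 MeV/nucleon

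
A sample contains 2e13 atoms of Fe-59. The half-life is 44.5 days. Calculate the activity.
A = λN = 3.115e11 decays/day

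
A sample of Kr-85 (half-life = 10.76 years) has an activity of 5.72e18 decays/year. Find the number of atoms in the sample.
N = A/λ = 8.879e19 atoms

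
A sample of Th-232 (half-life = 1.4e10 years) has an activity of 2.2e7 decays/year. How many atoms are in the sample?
N = A/λ = 4.444e17 atoms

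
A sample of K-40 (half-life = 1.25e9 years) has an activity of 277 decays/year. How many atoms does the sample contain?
N = A/λ = 4.995e11 atoms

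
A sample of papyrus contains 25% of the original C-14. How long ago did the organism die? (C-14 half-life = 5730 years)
Age = t½ × log₂(1/ratio) = 11460 years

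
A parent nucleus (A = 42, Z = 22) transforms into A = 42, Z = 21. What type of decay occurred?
ΔA = 0, ΔZ = -1 ⇒ beta-plus decay (β⁺) or electron capture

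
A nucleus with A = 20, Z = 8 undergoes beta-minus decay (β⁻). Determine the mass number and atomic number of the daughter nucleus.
Daughter: A = 20, Z = 9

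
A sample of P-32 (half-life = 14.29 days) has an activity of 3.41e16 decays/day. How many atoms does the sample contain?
N = A/λ = 7.03e17 atoms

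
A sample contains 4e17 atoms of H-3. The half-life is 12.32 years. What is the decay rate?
A = λN = 2.25e16 decays/year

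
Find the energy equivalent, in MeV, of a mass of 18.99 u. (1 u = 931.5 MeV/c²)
E = mc² = 17690 MeV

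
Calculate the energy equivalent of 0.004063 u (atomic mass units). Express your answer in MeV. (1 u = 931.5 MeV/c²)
E = mc² = 3.785 MeV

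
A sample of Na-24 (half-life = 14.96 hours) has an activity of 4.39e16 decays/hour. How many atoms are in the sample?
N = A/λ = 9.475e17 atoms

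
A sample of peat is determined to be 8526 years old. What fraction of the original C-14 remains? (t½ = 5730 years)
N/N₀ = (1/2)^(t/t½) = 0.3565 = 35.7%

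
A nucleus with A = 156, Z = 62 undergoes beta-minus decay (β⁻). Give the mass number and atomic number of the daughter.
Daughter: A = 156, Z = 63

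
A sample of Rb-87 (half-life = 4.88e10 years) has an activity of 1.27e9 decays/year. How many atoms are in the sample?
N = A/λ = 8.941e19 atoms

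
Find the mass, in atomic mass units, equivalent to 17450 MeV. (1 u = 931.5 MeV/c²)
m = E/c² = 18.73 u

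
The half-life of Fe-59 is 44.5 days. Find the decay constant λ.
λ = ln(2)/t½ = 0.01558 day⁻¹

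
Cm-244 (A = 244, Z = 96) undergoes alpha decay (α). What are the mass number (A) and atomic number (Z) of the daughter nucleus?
Daughter: A = 240, Z = 94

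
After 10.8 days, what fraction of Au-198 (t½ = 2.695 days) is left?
N/N₀ = (1/2)^(t/t½) = 0.06218 = 6.22%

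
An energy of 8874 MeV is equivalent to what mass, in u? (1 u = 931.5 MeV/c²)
m = E/c² = 9.527 u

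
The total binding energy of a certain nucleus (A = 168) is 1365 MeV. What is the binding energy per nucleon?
B.E./A = 1365/168 = 8.125 MeV/nucleon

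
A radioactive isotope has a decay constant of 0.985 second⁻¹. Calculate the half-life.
t½ = ln(2)/λ = 0.7037 seconds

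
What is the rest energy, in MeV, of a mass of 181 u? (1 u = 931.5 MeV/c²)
E = mc² = 1.686e5 MeV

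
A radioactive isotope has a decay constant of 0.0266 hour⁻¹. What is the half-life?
t½ = ln(2)/λ = 26.06 hours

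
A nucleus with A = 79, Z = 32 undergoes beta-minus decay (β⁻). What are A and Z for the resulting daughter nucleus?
Daughter: A = 79, Z = 33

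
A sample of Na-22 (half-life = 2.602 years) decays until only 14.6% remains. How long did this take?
t = t½ × log₂(N₀/N) = 7.223 years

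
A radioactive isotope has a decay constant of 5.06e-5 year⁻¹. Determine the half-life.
t½ = ln(2)/λ = 13700 years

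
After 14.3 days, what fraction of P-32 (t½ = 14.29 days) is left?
N/N₀ = (1/2)^(t/t½) = 0.4998 = 50%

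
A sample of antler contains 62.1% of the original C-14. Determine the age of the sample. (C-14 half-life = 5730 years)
Age = t½ × log₂(1/ratio) = 3938 years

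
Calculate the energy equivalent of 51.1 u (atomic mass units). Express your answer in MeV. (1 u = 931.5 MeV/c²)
E = mc² = 47600 MeV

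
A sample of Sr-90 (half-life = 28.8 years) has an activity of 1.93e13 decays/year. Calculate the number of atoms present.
N = A/λ = 8.019e14 atoms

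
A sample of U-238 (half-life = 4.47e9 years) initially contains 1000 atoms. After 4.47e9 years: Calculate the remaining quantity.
N = N₀(1/2)^(t/t½) = 500 atoms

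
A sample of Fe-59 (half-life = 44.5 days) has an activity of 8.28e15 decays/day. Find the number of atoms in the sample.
N = A/λ = 5.316e17 atoms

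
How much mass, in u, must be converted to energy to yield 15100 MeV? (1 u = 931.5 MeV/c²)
m = E/c² = 16.21 u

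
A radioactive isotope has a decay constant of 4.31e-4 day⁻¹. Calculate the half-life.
t½ = ln(2)/λ = 1608 days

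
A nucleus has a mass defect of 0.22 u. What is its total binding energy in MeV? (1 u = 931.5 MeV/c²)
B.E. = Δm × 931.5 = 204.9 MeV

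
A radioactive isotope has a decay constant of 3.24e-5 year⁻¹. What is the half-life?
t½ = ln(2)/λ = 21390 years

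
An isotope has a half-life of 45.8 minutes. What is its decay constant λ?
λ = ln(2)/t½ = 0.01513 minute⁻¹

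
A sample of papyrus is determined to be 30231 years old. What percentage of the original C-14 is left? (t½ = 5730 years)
N/N₀ = (1/2)^(t/t½) = 0.02581 = 2.58%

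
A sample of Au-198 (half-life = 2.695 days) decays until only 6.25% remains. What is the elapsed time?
t = t½ × log₂(N₀/N) = 10.78 days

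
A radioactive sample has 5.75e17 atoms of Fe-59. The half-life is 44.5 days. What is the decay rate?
A = λN = 8.956e15 decays/day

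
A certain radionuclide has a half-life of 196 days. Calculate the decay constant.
λ = ln(2)/t½ = 0.003536 day⁻¹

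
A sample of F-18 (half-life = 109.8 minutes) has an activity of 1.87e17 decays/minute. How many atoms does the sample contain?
N = A/λ = 2.962e19 atoms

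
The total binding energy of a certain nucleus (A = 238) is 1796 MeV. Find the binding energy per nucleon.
B.E./A = 1796/238 = 7.546 MeV/nucleon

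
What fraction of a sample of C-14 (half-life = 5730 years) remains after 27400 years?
N/N₀ = (1/2)^(t/t½) = 0.03635 = 3.64%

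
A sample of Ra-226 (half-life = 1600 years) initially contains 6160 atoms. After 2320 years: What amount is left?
N = N₀(1/2)^(t/t½) = 2255 atoms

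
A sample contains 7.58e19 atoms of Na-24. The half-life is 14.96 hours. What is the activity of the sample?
A = λN = 3.512e18 decays/hour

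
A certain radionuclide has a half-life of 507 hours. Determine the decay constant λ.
λ = ln(2)/t½ = 0.001367 hour⁻¹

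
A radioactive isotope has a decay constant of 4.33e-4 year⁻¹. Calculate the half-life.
t½ = ln(2)/λ = 1601 years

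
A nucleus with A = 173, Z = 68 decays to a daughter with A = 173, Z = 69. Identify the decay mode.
ΔA = 0, ΔZ = +1 ⇒ beta-minus decay (β⁻)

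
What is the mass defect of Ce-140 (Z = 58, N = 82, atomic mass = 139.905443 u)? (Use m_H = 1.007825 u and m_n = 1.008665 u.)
Δm = Z·m_H + N·m_n − M = 1.259 u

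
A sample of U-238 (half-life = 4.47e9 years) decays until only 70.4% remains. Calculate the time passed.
t = t½ × log₂(N₀/N) = 2.263e9 years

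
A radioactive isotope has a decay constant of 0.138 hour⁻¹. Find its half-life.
t½ = ln(2)/λ = 5.023 hours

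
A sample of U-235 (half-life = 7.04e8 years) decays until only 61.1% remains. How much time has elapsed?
t = t½ × log₂(N₀/N) = 5.004e8 years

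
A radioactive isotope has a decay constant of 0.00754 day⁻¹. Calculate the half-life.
t½ = ln(2)/λ = 91.93 days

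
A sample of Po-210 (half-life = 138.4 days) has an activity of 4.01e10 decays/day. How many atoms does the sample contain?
N = A/λ = 8.007e12 atoms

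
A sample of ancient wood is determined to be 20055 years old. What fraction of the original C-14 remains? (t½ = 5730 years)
N/N₀ = (1/2)^(t/t½) = 0.08839 = 8.84%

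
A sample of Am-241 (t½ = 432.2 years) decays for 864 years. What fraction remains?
N/N₀ = (1/2)^(t/t½) = 0.2502 = 25%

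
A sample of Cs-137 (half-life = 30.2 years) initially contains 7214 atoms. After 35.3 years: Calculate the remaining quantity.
N = N₀(1/2)^(t/t½) = 3209 atoms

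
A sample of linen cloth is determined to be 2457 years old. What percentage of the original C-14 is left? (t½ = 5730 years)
N/N₀ = (1/2)^(t/t½) = 0.7429 = 74.3%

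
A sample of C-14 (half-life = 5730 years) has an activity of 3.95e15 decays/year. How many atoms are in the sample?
N = A/λ = 3.265e19 atoms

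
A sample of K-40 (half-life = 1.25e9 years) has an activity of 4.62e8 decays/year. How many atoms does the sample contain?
N = A/λ = 8.332e17 atoms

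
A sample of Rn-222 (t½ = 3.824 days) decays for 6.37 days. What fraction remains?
N/N₀ = (1/2)^(t/t½) = 0.3152 = 31.5%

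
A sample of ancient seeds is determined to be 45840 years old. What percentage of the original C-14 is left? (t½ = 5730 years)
N/N₀ = (1/2)^(t/t½) = 0.003906 = 0.391%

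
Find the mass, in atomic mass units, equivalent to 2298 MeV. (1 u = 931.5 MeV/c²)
m = E/c² = 2.467 u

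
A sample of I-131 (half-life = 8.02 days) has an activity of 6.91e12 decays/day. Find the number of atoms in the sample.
N = A/λ = 7.995e13 atoms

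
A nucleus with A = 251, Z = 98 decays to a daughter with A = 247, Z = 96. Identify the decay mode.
ΔA = -4, ΔZ = -2 ⇒ alpha decay (α)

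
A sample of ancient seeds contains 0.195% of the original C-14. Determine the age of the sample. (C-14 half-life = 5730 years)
Age = t½ × log₂(1/ratio) = 51580 years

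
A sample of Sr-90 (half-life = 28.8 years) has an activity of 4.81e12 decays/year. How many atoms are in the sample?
N = A/λ = 1.999e14 atoms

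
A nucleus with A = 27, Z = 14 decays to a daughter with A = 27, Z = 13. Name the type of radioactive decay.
ΔA = 0, ΔZ = -1 ⇒ beta-plus decay (β⁺) or electron capture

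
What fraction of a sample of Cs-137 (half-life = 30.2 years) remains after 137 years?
N/N₀ = (1/2)^(t/t½) = 0.04309 = 4.31%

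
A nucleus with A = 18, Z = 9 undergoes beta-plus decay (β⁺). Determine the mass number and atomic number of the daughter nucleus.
Daughter: A = 18, Z = 8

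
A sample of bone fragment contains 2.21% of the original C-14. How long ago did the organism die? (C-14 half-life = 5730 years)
Age = t½ × log₂(1/ratio) = 31510 years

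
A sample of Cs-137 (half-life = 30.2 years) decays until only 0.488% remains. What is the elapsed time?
t = t½ × log₂(N₀/N) = 231.9 years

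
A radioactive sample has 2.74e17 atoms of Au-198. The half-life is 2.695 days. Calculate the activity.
A = λN = 7.047e16 decays/day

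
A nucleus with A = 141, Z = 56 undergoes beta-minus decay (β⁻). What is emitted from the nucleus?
β⁻: electron (e⁻) + antineutrino (ν̄ₑ)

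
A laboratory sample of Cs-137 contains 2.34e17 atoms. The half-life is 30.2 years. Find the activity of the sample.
A = λN = 5.371e15 decays/year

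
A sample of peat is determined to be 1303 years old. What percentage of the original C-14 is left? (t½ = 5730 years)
N/N₀ = (1/2)^(t/t½) = 0.8542 = 85.4%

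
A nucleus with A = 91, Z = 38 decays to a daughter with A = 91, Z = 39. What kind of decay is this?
ΔA = 0, ΔZ = +1 ⇒ beta-minus decay (β⁻)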